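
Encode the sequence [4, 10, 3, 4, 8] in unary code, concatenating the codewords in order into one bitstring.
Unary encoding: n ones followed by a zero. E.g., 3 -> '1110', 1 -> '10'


Encode each number as n ones followed by a terminating 0:
  4 -> 11110 (5 bits)
  10 -> 11111111110 (11 bits)
  3 -> 1110 (4 bits)
  4 -> 11110 (5 bits)
  8 -> 111111110 (9 bits)
Total length = 5 + 11 + 4 + 5 + 9 = 34 bits.

Unary([4, 10, 3, 4, 8]) = 1111011111111110111011110111111110 (34 bits)


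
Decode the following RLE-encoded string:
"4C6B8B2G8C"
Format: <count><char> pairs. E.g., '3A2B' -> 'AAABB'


Expanding each <count><char> pair:
  4C -> 'CCCC'
  6B -> 'BBBBBB'
  8B -> 'BBBBBBBB'
  2G -> 'GG'
  8C -> 'CCCCCCCC'

Decoded = CCCCBBBBBBBBBBBBBBGGCCCCCCCC


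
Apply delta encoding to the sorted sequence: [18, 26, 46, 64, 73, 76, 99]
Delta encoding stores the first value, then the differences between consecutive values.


First value: 18
Deltas:
  26 - 18 = 8
  46 - 26 = 20
  64 - 46 = 18
  73 - 64 = 9
  76 - 73 = 3
  99 - 76 = 23


Delta encoded: [18, 8, 20, 18, 9, 3, 23]


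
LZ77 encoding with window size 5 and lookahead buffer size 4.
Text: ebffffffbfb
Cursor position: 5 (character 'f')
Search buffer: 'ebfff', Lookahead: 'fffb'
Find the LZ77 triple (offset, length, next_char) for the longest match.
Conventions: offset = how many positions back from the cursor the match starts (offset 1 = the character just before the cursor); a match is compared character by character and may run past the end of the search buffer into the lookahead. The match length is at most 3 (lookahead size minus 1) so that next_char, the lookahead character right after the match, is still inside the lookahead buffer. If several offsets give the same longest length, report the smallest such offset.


Try each offset into the search buffer:
  offset=1 (pos 4, char 'f'): match length 3
  offset=2 (pos 3, char 'f'): match length 3
  offset=3 (pos 2, char 'f'): match length 3
  offset=4 (pos 1, char 'b'): match length 0
  offset=5 (pos 0, char 'e'): match length 0
Longest match has length 3, found at offsets 1, 2, 3; take the smallest, offset 1.
next_char = character at position 5 + 3 = 8 -> 'b'

Best match: offset=1, length=3 (matching 'fff' starting at position 4)
LZ77 triple: (1, 3, 'b')


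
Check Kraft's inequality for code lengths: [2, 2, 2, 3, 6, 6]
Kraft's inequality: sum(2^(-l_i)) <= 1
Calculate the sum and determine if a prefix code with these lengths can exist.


Sum = 2^(-2) + 2^(-2) + 2^(-2) + 2^(-3) + 2^(-6) + 2^(-6)
    = 0.25 + 0.25 + 0.25 + 0.125 + 0.015625 + 0.015625
    = 58/64 = 0.90625
Since 0.90625 <= 1, Kraft's inequality IS satisfied.
A prefix code with these lengths CAN exist.

Kraft sum = 0.90625. Satisfied.


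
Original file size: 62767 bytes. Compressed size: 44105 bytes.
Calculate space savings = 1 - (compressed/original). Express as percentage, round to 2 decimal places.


ratio = compressed/original = 44105/62767 = 0.702678
savings = 1 - ratio = 1 - 0.702678 = 0.297322
as a percentage: 0.297322 * 100 = 29.73%

Space savings = 1 - 44105/62767 = 29.73%


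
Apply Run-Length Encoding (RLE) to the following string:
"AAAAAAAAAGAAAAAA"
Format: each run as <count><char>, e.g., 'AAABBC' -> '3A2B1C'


Scanning runs left to right:
  i=0: run of 'A' x 9 -> '9A'
  i=9: run of 'G' x 1 -> '1G'
  i=10: run of 'A' x 6 -> '6A'

RLE = 9A1G6A


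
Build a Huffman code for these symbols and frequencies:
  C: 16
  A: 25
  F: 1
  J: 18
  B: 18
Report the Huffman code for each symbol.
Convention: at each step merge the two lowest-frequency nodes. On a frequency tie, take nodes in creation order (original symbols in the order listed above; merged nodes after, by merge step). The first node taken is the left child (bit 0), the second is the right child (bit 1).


Huffman tree construction:
Step 1: Merge F(1) + C(16) = 17
Step 2: Merge (F+C)(17) + J(18) = 35
Step 3: Merge B(18) + A(25) = 43
Step 4: Merge ((F+C)+J)(35) + (B+A)(43) = 78
Read each symbol's code off the tree from the root (left child = 0, right child = 1).

Codes:
  C: 001 (length 3)
  A: 11 (length 2)
  F: 000 (length 3)
  J: 01 (length 2)
  B: 10 (length 2)
Average code length: 173/78 = 2.2179 bits/symbol


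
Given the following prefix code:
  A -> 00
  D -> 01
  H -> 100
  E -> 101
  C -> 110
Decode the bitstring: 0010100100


Decoding step by step:
Bits 00 -> A
Bits 101 -> E
Bits 00 -> A
Bits 100 -> H


Decoded message: AEAH


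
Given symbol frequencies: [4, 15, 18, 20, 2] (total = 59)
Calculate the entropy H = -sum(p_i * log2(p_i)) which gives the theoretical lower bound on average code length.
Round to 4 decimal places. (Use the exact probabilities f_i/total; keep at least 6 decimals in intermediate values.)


Per-symbol terms -p_i * log2(p_i) with p_i = f_i/59:
  p = 4/59 = 0.067797: log2(p) = -3.882643, -p*log2(p) = 0.263230
  p = 15/59 = 0.254237: log2(p) = -1.975752, -p*log2(p) = 0.502310
  p = 18/59 = 0.305085: log2(p) = -1.712718, -p*log2(p) = 0.522524
  p = 20/59 = 0.338983: log2(p) = -1.560715, -p*log2(p) = 0.529056
  p = 2/59 = 0.033898: log2(p) = -4.882643, -p*log2(p) = 0.165513
H = 0.263230 + 0.502310 + 0.522524 + 0.529056 + 0.165513 = 1.982633

H = 1.9826 bits/symbol


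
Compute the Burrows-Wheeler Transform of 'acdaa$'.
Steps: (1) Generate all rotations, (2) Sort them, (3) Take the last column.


Rotations (sorted):
  0: $acdaa -> last char: a
  1: a$acda -> last char: a
  2: aa$acd -> last char: d
  3: acdaa$ -> last char: $
  4: cdaa$a -> last char: a
  5: daa$ac -> last char: c


BWT = aad$ac


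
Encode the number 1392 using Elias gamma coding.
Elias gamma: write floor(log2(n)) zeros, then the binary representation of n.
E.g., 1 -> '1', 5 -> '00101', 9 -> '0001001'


num_bits = floor(log2(1392)) + 1 = 11
leading_zeros = num_bits - 1 = 10
binary(1392) = 10101110000

Elias gamma(1392) = '0000000000' + '10101110000' = 000000000010101110000 (21 bits)


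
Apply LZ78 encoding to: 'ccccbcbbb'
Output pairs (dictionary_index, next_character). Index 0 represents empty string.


LZ78 encoding steps:
Dictionary: {0: ''}
Step 1: w='' (idx 0), next='c' -> output (0, 'c'), add 'c' as idx 1
Step 2: w='c' (idx 1), next='c' -> output (1, 'c'), add 'cc' as idx 2
Step 3: w='c' (idx 1), next='b' -> output (1, 'b'), add 'cb' as idx 3
Step 4: w='cb' (idx 3), next='b' -> output (3, 'b'), add 'cbb' as idx 4
Step 5: w='' (idx 0), next='b' -> output (0, 'b'), add 'b' as idx 5


Encoded: [(0, 'c'), (1, 'c'), (1, 'b'), (3, 'b'), (0, 'b')]


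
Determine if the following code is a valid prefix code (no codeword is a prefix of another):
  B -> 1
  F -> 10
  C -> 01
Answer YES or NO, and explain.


Checking each pair (does one codeword prefix another?):
  B='1' vs F='10': prefix -- VIOLATION

NO -- this is NOT a valid prefix code. B (1) is a prefix of F (10).


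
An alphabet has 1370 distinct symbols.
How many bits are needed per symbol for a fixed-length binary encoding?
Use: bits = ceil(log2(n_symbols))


log2(1370) = 10.42
Bracket: 2^10 = 1024 < 1370 <= 2^11 = 2048
So ceil(log2(1370)) = 11

bits = ceil(log2(1370)) = ceil(10.42) = 11 bits


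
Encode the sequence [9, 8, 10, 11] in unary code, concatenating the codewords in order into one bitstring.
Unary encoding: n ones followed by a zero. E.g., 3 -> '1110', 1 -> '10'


Encode each number as n ones followed by a terminating 0:
  9 -> 1111111110 (10 bits)
  8 -> 111111110 (9 bits)
  10 -> 11111111110 (11 bits)
  11 -> 111111111110 (12 bits)
Total length = 10 + 9 + 11 + 12 = 42 bits.

Unary([9, 8, 10, 11]) = 111111111011111111011111111110111111111110 (42 bits)


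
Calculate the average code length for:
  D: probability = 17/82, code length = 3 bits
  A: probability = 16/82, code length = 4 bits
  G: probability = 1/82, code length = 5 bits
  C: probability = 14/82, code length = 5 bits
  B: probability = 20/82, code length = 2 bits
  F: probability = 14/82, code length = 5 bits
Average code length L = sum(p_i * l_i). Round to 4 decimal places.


Weighted contributions p_i * l_i:
  D: (17/82) * 3 = 51/82
  A: (16/82) * 4 = 64/82
  G: (1/82) * 5 = 5/82
  C: (14/82) * 5 = 70/82
  B: (20/82) * 2 = 40/82
  F: (14/82) * 5 = 70/82
Sum = (51 + 64 + 5 + 70 + 40 + 70)/82 = 300/82

L = 300/82 = 3.6585 bits/symbol


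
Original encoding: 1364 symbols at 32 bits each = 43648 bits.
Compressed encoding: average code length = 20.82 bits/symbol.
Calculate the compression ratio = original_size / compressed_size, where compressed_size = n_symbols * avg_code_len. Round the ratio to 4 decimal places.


original_size = n_symbols * orig_bits = 1364 * 32 = 43648 bits
compressed_size = n_symbols * avg_code_len = 1364 * 20.82 = 28398.48 bits
ratio = original_size / compressed_size = 43648 / 28398.48 = 1.537

Compression ratio = 1.537


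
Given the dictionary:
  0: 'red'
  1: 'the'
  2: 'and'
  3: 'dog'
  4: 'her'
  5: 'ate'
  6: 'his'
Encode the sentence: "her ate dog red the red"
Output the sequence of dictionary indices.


Look up each word in the dictionary:
  'her' -> 4
  'ate' -> 5
  'dog' -> 3
  'red' -> 0
  'the' -> 1
  'red' -> 0

Encoded: [4, 5, 3, 0, 1, 0]


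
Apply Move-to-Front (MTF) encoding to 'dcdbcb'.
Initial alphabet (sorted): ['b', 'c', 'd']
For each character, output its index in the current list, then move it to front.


MTF encoding:
'd': index 2 in ['b', 'c', 'd'] -> ['d', 'b', 'c']
'c': index 2 in ['d', 'b', 'c'] -> ['c', 'd', 'b']
'd': index 1 in ['c', 'd', 'b'] -> ['d', 'c', 'b']
'b': index 2 in ['d', 'c', 'b'] -> ['b', 'd', 'c']
'c': index 2 in ['b', 'd', 'c'] -> ['c', 'b', 'd']
'b': index 1 in ['c', 'b', 'd'] -> ['b', 'c', 'd']


Output: [2, 2, 1, 2, 2, 1]


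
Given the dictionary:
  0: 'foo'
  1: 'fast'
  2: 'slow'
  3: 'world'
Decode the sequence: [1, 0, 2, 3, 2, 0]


Look up each index in the dictionary:
  1 -> 'fast'
  0 -> 'foo'
  2 -> 'slow'
  3 -> 'world'
  2 -> 'slow'
  0 -> 'foo'

Decoded: "fast foo slow world slow foo"


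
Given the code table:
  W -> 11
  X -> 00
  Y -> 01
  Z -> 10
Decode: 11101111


Decoding:
11 -> W
10 -> Z
11 -> W
11 -> W


Result: WZWW


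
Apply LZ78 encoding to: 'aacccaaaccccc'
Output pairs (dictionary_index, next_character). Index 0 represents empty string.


LZ78 encoding steps:
Dictionary: {0: ''}
Step 1: w='' (idx 0), next='a' -> output (0, 'a'), add 'a' as idx 1
Step 2: w='a' (idx 1), next='c' -> output (1, 'c'), add 'ac' as idx 2
Step 3: w='' (idx 0), next='c' -> output (0, 'c'), add 'c' as idx 3
Step 4: w='c' (idx 3), next='a' -> output (3, 'a'), add 'ca' as idx 4
Step 5: w='a' (idx 1), next='a' -> output (1, 'a'), add 'aa' as idx 5
Step 6: w='c' (idx 3), next='c' -> output (3, 'c'), add 'cc' as idx 6
Step 7: w='cc' (idx 6), next='c' -> output (6, 'c'), add 'ccc' as idx 7


Encoded: [(0, 'a'), (1, 'c'), (0, 'c'), (3, 'a'), (1, 'a'), (3, 'c'), (6, 'c')]


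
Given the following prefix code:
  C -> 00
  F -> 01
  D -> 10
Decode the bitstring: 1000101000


Decoding step by step:
Bits 10 -> D
Bits 00 -> C
Bits 10 -> D
Bits 10 -> D
Bits 00 -> C


Decoded message: DCDDC


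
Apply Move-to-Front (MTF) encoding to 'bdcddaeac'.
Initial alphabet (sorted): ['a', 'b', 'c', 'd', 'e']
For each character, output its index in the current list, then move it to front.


MTF encoding:
'b': index 1 in ['a', 'b', 'c', 'd', 'e'] -> ['b', 'a', 'c', 'd', 'e']
'd': index 3 in ['b', 'a', 'c', 'd', 'e'] -> ['d', 'b', 'a', 'c', 'e']
'c': index 3 in ['d', 'b', 'a', 'c', 'e'] -> ['c', 'd', 'b', 'a', 'e']
'd': index 1 in ['c', 'd', 'b', 'a', 'e'] -> ['d', 'c', 'b', 'a', 'e']
'd': index 0 in ['d', 'c', 'b', 'a', 'e'] -> ['d', 'c', 'b', 'a', 'e']
'a': index 3 in ['d', 'c', 'b', 'a', 'e'] -> ['a', 'd', 'c', 'b', 'e']
'e': index 4 in ['a', 'd', 'c', 'b', 'e'] -> ['e', 'a', 'd', 'c', 'b']
'a': index 1 in ['e', 'a', 'd', 'c', 'b'] -> ['a', 'e', 'd', 'c', 'b']
'c': index 3 in ['a', 'e', 'd', 'c', 'b'] -> ['c', 'a', 'e', 'd', 'b']


Output: [1, 3, 3, 1, 0, 3, 4, 1, 3]


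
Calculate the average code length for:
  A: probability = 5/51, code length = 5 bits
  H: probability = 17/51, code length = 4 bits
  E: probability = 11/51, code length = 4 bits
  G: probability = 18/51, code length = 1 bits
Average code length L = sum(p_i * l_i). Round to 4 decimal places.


Weighted contributions p_i * l_i:
  A: (5/51) * 5 = 25/51
  H: (17/51) * 4 = 68/51
  E: (11/51) * 4 = 44/51
  G: (18/51) * 1 = 18/51
Sum = (25 + 68 + 44 + 18)/51 = 155/51

L = 155/51 = 3.0392 bits/symbol


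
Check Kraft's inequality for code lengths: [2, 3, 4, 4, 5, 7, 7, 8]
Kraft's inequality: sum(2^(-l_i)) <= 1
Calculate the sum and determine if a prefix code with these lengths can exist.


Sum = 2^(-2) + 2^(-3) + 2^(-4) + 2^(-4) + 2^(-5) + 2^(-7) + 2^(-7) + 2^(-8)
    = 0.25 + 0.125 + 0.0625 + 0.0625 + 0.03125 + 0.0078125 + 0.0078125 + 0.00390625
    = 141/256 = 0.55078125
Since 0.55078125 <= 1, Kraft's inequality IS satisfied.
A prefix code with these lengths CAN exist.

Kraft sum = 0.55078125. Satisfied.


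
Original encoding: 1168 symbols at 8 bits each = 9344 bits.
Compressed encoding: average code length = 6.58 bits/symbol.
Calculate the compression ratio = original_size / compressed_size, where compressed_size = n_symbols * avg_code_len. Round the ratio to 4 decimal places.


original_size = n_symbols * orig_bits = 1168 * 8 = 9344 bits
compressed_size = n_symbols * avg_code_len = 1168 * 6.58 = 7685.44 bits
ratio = original_size / compressed_size = 9344 / 7685.44 = 1.2158

Compression ratio = 1.2158


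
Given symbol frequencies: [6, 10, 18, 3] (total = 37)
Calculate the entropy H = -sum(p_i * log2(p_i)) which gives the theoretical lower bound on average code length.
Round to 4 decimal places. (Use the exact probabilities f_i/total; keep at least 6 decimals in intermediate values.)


Per-symbol terms -p_i * log2(p_i) with p_i = f_i/37:
  p = 6/37 = 0.162162: log2(p) = -2.624491, -p*log2(p) = 0.425593
  p = 10/37 = 0.270270: log2(p) = -1.887525, -p*log2(p) = 0.510142
  p = 18/37 = 0.486486: log2(p) = -1.039528, -p*log2(p) = 0.505717
  p = 3/37 = 0.081081: log2(p) = -3.624491, -p*log2(p) = 0.293878
H = 0.425593 + 0.510142 + 0.505717 + 0.293878 = 1.735330

H = 1.7353 bits/symbol


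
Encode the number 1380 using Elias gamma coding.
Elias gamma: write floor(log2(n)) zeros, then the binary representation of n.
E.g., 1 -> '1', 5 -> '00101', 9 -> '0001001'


num_bits = floor(log2(1380)) + 1 = 11
leading_zeros = num_bits - 1 = 10
binary(1380) = 10101100100

Elias gamma(1380) = '0000000000' + '10101100100' = 000000000010101100100 (21 bits)


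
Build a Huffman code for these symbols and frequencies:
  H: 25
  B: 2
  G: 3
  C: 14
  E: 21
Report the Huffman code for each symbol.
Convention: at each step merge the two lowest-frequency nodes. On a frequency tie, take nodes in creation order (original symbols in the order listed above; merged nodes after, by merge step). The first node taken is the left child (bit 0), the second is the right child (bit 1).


Huffman tree construction:
Step 1: Merge B(2) + G(3) = 5
Step 2: Merge (B+G)(5) + C(14) = 19
Step 3: Merge ((B+G)+C)(19) + E(21) = 40
Step 4: Merge H(25) + (((B+G)+C)+E)(40) = 65
Read each symbol's code off the tree from the root (left child = 0, right child = 1).

Codes:
  H: 0 (length 1)
  B: 1000 (length 4)
  G: 1001 (length 4)
  C: 101 (length 3)
  E: 11 (length 2)
Average code length: 129/65 = 1.9846 bits/symbol


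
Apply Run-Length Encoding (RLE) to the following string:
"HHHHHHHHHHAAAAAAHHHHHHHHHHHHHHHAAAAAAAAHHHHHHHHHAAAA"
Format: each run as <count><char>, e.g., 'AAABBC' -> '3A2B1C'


Scanning runs left to right:
  i=0: run of 'H' x 10 -> '10H'
  i=10: run of 'A' x 6 -> '6A'
  i=16: run of 'H' x 15 -> '15H'
  i=31: run of 'A' x 8 -> '8A'
  i=39: run of 'H' x 9 -> '9H'
  i=48: run of 'A' x 4 -> '4A'

RLE = 10H6A15H8A9H4A


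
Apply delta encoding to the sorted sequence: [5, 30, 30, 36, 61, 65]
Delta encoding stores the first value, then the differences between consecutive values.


First value: 5
Deltas:
  30 - 5 = 25
  30 - 30 = 0
  36 - 30 = 6
  61 - 36 = 25
  65 - 61 = 4


Delta encoded: [5, 25, 0, 6, 25, 4]


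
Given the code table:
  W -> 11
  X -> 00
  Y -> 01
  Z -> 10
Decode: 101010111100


Decoding:
10 -> Z
10 -> Z
10 -> Z
11 -> W
11 -> W
00 -> X


Result: ZZZWWX


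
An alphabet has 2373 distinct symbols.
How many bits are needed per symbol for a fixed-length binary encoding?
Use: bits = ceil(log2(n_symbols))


log2(2373) = 11.2125
Bracket: 2^11 = 2048 < 2373 <= 2^12 = 4096
So ceil(log2(2373)) = 12

bits = ceil(log2(2373)) = ceil(11.2125) = 12 bits


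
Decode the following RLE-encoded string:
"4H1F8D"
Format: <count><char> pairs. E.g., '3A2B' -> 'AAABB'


Expanding each <count><char> pair:
  4H -> 'HHHH'
  1F -> 'F'
  8D -> 'DDDDDDDD'

Decoded = HHHHFDDDDDDDD


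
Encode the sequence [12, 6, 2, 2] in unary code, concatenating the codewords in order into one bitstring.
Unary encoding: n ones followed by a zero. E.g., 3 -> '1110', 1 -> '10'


Encode each number as n ones followed by a terminating 0:
  12 -> 1111111111110 (13 bits)
  6 -> 1111110 (7 bits)
  2 -> 110 (3 bits)
  2 -> 110 (3 bits)
Total length = 13 + 7 + 3 + 3 = 26 bits.

Unary([12, 6, 2, 2]) = 11111111111101111110110110 (26 bits)


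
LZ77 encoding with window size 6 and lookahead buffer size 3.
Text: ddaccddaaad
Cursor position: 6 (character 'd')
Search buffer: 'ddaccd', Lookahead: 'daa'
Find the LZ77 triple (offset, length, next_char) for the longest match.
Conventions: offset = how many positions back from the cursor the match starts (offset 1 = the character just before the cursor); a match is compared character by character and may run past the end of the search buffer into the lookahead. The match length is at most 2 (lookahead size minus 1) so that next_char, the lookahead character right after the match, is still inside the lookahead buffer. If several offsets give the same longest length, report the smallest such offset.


Try each offset into the search buffer:
  offset=1 (pos 5, char 'd'): match length 1
  offset=2 (pos 4, char 'c'): match length 0
  offset=3 (pos 3, char 'c'): match length 0
  offset=4 (pos 2, char 'a'): match length 0
  offset=5 (pos 1, char 'd'): match length 2
  offset=6 (pos 0, char 'd'): match length 1
Longest match has length 2 at offset 5.
next_char = character at position 6 + 2 = 8 -> 'a'

Best match: offset=5, length=2 (matching 'da' starting at position 1)
LZ77 triple: (5, 2, 'a')


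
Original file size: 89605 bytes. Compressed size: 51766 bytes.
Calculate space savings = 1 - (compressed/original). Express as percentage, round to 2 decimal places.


ratio = compressed/original = 51766/89605 = 0.577713
savings = 1 - ratio = 1 - 0.577713 = 0.422287
as a percentage: 0.422287 * 100 = 42.23%

Space savings = 1 - 51766/89605 = 42.23%


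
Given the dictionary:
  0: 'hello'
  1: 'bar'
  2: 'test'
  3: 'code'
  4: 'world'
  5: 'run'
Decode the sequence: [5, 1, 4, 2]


Look up each index in the dictionary:
  5 -> 'run'
  1 -> 'bar'
  4 -> 'world'
  2 -> 'test'

Decoded: "run bar world test"


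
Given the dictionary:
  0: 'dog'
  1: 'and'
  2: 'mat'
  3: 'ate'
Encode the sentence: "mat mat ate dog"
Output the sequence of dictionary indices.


Look up each word in the dictionary:
  'mat' -> 2
  'mat' -> 2
  'ate' -> 3
  'dog' -> 0

Encoded: [2, 2, 3, 0]


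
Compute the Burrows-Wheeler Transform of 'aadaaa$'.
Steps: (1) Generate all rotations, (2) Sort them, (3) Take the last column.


Rotations (sorted):
  0: $aadaaa -> last char: a
  1: a$aadaa -> last char: a
  2: aa$aada -> last char: a
  3: aaa$aad -> last char: d
  4: aadaaa$ -> last char: $
  5: adaaa$a -> last char: a
  6: daaa$aa -> last char: a


BWT = aaad$aa


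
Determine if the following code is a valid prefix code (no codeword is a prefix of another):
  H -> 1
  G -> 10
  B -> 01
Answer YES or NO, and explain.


Checking each pair (does one codeword prefix another?):
  H='1' vs G='10': prefix -- VIOLATION

NO -- this is NOT a valid prefix code. H (1) is a prefix of G (10).


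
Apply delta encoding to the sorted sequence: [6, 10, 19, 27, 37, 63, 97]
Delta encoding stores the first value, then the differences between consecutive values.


First value: 6
Deltas:
  10 - 6 = 4
  19 - 10 = 9
  27 - 19 = 8
  37 - 27 = 10
  63 - 37 = 26
  97 - 63 = 34


Delta encoded: [6, 4, 9, 8, 10, 26, 34]


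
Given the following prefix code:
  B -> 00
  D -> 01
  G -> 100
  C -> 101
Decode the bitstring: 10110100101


Decoding step by step:
Bits 101 -> C
Bits 101 -> C
Bits 00 -> B
Bits 101 -> C


Decoded message: CCBC


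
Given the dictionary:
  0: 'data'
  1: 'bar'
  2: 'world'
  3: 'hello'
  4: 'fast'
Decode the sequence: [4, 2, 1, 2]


Look up each index in the dictionary:
  4 -> 'fast'
  2 -> 'world'
  1 -> 'bar'
  2 -> 'world'

Decoded: "fast world bar world"


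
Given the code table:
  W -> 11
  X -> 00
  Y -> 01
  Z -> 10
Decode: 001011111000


Decoding:
00 -> X
10 -> Z
11 -> W
11 -> W
10 -> Z
00 -> X


Result: XZWWZX


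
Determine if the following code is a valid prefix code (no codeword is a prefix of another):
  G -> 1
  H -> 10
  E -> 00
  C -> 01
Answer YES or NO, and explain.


Checking each pair (does one codeword prefix another?):
  G='1' vs H='10': prefix -- VIOLATION

NO -- this is NOT a valid prefix code. G (1) is a prefix of H (10).


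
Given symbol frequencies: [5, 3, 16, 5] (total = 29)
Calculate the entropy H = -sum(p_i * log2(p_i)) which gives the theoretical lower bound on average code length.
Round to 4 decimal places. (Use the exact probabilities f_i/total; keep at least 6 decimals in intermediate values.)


Per-symbol terms -p_i * log2(p_i) with p_i = f_i/29:
  p = 5/29 = 0.172414: log2(p) = -2.536053, -p*log2(p) = 0.437251
  p = 3/29 = 0.103448: log2(p) = -3.273018, -p*log2(p) = 0.338588
  p = 16/29 = 0.551724: log2(p) = -0.857981, -p*log2(p) = 0.473369
  p = 5/29 = 0.172414: log2(p) = -2.536053, -p*log2(p) = 0.437251
H = 0.437251 + 0.338588 + 0.473369 + 0.437251 = 1.686459

H = 1.6865 bits/symbol


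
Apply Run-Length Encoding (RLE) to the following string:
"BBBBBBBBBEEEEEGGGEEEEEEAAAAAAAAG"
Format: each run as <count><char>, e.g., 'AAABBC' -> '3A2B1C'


Scanning runs left to right:
  i=0: run of 'B' x 9 -> '9B'
  i=9: run of 'E' x 5 -> '5E'
  i=14: run of 'G' x 3 -> '3G'
  i=17: run of 'E' x 6 -> '6E'
  i=23: run of 'A' x 8 -> '8A'
  i=31: run of 'G' x 1 -> '1G'

RLE = 9B5E3G6E8A1G


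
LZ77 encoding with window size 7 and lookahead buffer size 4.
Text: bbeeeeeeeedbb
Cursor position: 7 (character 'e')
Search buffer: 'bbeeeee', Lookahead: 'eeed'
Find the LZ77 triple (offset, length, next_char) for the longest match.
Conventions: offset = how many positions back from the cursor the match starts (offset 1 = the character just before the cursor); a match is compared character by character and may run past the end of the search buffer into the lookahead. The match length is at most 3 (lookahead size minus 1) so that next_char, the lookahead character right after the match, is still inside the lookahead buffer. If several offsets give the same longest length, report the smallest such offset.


Try each offset into the search buffer:
  offset=1 (pos 6, char 'e'): match length 3
  offset=2 (pos 5, char 'e'): match length 3
  offset=3 (pos 4, char 'e'): match length 3
  offset=4 (pos 3, char 'e'): match length 3
  offset=5 (pos 2, char 'e'): match length 3
  offset=6 (pos 1, char 'b'): match length 0
  offset=7 (pos 0, char 'b'): match length 0
Longest match has length 3, found at offsets 1, 2, 3, 4, 5; take the smallest, offset 1.
next_char = character at position 7 + 3 = 10 -> 'd'

Best match: offset=1, length=3 (matching 'eee' starting at position 6)
LZ77 triple: (1, 3, 'd')


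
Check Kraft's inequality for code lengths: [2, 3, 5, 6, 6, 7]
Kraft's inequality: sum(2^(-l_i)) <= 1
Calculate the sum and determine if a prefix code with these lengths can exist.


Sum = 2^(-2) + 2^(-3) + 2^(-5) + 2^(-6) + 2^(-6) + 2^(-7)
    = 0.25 + 0.125 + 0.03125 + 0.015625 + 0.015625 + 0.0078125
    = 57/128 = 0.4453125
Since 0.4453125 <= 1, Kraft's inequality IS satisfied.
A prefix code with these lengths CAN exist.

Kraft sum = 0.4453125. Satisfied.


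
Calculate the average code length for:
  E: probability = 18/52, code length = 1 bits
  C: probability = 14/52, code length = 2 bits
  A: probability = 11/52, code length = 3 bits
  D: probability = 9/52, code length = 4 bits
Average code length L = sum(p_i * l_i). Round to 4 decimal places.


Weighted contributions p_i * l_i:
  E: (18/52) * 1 = 18/52
  C: (14/52) * 2 = 28/52
  A: (11/52) * 3 = 33/52
  D: (9/52) * 4 = 36/52
Sum = (18 + 28 + 33 + 36)/52 = 115/52

L = 115/52 = 2.2115 bits/symbol


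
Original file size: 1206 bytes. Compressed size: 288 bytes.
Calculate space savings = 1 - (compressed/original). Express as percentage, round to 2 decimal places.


ratio = compressed/original = 288/1206 = 0.238806
savings = 1 - ratio = 1 - 0.238806 = 0.761194
as a percentage: 0.761194 * 100 = 76.12%

Space savings = 1 - 288/1206 = 76.12%


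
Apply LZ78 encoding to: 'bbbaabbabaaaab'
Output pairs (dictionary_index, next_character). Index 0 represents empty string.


LZ78 encoding steps:
Dictionary: {0: ''}
Step 1: w='' (idx 0), next='b' -> output (0, 'b'), add 'b' as idx 1
Step 2: w='b' (idx 1), next='b' -> output (1, 'b'), add 'bb' as idx 2
Step 3: w='' (idx 0), next='a' -> output (0, 'a'), add 'a' as idx 3
Step 4: w='a' (idx 3), next='b' -> output (3, 'b'), add 'ab' as idx 4
Step 5: w='b' (idx 1), next='a' -> output (1, 'a'), add 'ba' as idx 5
Step 6: w='ba' (idx 5), next='a' -> output (5, 'a'), add 'baa' as idx 6
Step 7: w='a' (idx 3), next='a' -> output (3, 'a'), add 'aa' as idx 7
Step 8: w='b' (idx 1), end of input -> output (1, '')


Encoded: [(0, 'b'), (1, 'b'), (0, 'a'), (3, 'b'), (1, 'a'), (5, 'a'), (3, 'a'), (1, '')]


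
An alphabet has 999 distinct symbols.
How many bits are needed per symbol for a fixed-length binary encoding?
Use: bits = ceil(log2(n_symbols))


log2(999) = 9.9643
Bracket: 2^9 = 512 < 999 <= 2^10 = 1024
So ceil(log2(999)) = 10

bits = ceil(log2(999)) = ceil(9.9643) = 10 bits


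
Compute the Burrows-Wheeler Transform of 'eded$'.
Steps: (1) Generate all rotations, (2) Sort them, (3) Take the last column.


Rotations (sorted):
  0: $eded -> last char: d
  1: d$ede -> last char: e
  2: ded$e -> last char: e
  3: ed$ed -> last char: d
  4: eded$ -> last char: $


BWT = deed$


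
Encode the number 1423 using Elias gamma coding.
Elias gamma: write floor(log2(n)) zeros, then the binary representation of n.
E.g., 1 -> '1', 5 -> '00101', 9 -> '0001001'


num_bits = floor(log2(1423)) + 1 = 11
leading_zeros = num_bits - 1 = 10
binary(1423) = 10110001111

Elias gamma(1423) = '0000000000' + '10110001111' = 000000000010110001111 (21 bits)


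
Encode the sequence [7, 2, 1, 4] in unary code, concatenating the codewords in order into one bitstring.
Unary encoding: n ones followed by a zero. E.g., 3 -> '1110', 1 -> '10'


Encode each number as n ones followed by a terminating 0:
  7 -> 11111110 (8 bits)
  2 -> 110 (3 bits)
  1 -> 10 (2 bits)
  4 -> 11110 (5 bits)
Total length = 8 + 3 + 2 + 5 = 18 bits.

Unary([7, 2, 1, 4]) = 111111101101011110 (18 bits)


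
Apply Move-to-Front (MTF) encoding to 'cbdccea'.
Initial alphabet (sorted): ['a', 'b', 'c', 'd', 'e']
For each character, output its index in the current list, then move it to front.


MTF encoding:
'c': index 2 in ['a', 'b', 'c', 'd', 'e'] -> ['c', 'a', 'b', 'd', 'e']
'b': index 2 in ['c', 'a', 'b', 'd', 'e'] -> ['b', 'c', 'a', 'd', 'e']
'd': index 3 in ['b', 'c', 'a', 'd', 'e'] -> ['d', 'b', 'c', 'a', 'e']
'c': index 2 in ['d', 'b', 'c', 'a', 'e'] -> ['c', 'd', 'b', 'a', 'e']
'c': index 0 in ['c', 'd', 'b', 'a', 'e'] -> ['c', 'd', 'b', 'a', 'e']
'e': index 4 in ['c', 'd', 'b', 'a', 'e'] -> ['e', 'c', 'd', 'b', 'a']
'a': index 4 in ['e', 'c', 'd', 'b', 'a'] -> ['a', 'e', 'c', 'd', 'b']


Output: [2, 2, 3, 2, 0, 4, 4]


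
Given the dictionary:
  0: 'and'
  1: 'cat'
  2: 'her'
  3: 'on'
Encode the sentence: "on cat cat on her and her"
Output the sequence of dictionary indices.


Look up each word in the dictionary:
  'on' -> 3
  'cat' -> 1
  'cat' -> 1
  'on' -> 3
  'her' -> 2
  'and' -> 0
  'her' -> 2

Encoded: [3, 1, 1, 3, 2, 0, 2]


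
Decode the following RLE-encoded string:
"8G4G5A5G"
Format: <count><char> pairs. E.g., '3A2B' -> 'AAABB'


Expanding each <count><char> pair:
  8G -> 'GGGGGGGG'
  4G -> 'GGGG'
  5A -> 'AAAAA'
  5G -> 'GGGGG'

Decoded = GGGGGGGGGGGGAAAAAGGGGG


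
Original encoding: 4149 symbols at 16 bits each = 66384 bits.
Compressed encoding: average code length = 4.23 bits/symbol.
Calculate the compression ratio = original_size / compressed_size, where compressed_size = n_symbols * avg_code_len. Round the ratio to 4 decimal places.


original_size = n_symbols * orig_bits = 4149 * 16 = 66384 bits
compressed_size = n_symbols * avg_code_len = 4149 * 4.23 = 17550.27 bits
ratio = original_size / compressed_size = 66384 / 17550.27 = 3.7825

Compression ratio = 3.7825


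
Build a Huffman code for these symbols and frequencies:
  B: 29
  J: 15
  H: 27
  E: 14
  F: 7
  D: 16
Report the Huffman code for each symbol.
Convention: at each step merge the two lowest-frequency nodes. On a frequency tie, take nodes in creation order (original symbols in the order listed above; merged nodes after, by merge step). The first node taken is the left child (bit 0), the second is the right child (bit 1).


Huffman tree construction:
Step 1: Merge F(7) + E(14) = 21
Step 2: Merge J(15) + D(16) = 31
Step 3: Merge (F+E)(21) + H(27) = 48
Step 4: Merge B(29) + (J+D)(31) = 60
Step 5: Merge ((F+E)+H)(48) + (B+(J+D))(60) = 108
Read each symbol's code off the tree from the root (left child = 0, right child = 1).

Codes:
  B: 10 (length 2)
  J: 110 (length 3)
  H: 01 (length 2)
  E: 001 (length 3)
  F: 000 (length 3)
  D: 111 (length 3)
Average code length: 268/108 = 2.4815 bits/symbol


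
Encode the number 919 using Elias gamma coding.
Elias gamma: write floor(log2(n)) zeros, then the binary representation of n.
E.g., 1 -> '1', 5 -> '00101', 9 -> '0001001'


num_bits = floor(log2(919)) + 1 = 10
leading_zeros = num_bits - 1 = 9
binary(919) = 1110010111

Elias gamma(919) = '000000000' + '1110010111' = 0000000001110010111 (19 bits)


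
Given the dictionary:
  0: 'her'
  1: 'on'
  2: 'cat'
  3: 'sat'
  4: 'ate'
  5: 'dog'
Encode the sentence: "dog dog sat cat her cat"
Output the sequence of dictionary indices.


Look up each word in the dictionary:
  'dog' -> 5
  'dog' -> 5
  'sat' -> 3
  'cat' -> 2
  'her' -> 0
  'cat' -> 2

Encoded: [5, 5, 3, 2, 0, 2]


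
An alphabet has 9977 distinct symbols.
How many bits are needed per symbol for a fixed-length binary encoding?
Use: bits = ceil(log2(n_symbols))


log2(9977) = 13.2844
Bracket: 2^13 = 8192 < 9977 <= 2^14 = 16384
So ceil(log2(9977)) = 14

bits = ceil(log2(9977)) = ceil(13.2844) = 14 bits


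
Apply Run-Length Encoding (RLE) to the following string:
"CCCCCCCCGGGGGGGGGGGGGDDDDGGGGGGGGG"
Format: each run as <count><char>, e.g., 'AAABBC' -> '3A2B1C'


Scanning runs left to right:
  i=0: run of 'C' x 8 -> '8C'
  i=8: run of 'G' x 13 -> '13G'
  i=21: run of 'D' x 4 -> '4D'
  i=25: run of 'G' x 9 -> '9G'

RLE = 8C13G4D9G


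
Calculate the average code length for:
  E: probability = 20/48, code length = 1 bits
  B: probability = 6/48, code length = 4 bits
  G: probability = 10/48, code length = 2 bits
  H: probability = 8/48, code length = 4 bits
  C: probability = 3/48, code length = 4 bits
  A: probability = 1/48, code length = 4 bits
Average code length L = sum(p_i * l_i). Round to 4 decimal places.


Weighted contributions p_i * l_i:
  E: (20/48) * 1 = 20/48
  B: (6/48) * 4 = 24/48
  G: (10/48) * 2 = 20/48
  H: (8/48) * 4 = 32/48
  C: (3/48) * 4 = 12/48
  A: (1/48) * 4 = 4/48
Sum = (20 + 24 + 20 + 32 + 12 + 4)/48 = 112/48

L = 112/48 = 2.3333 bits/symbol


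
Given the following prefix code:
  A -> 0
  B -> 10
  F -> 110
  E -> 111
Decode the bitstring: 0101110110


Decoding step by step:
Bits 0 -> A
Bits 10 -> B
Bits 111 -> E
Bits 0 -> A
Bits 110 -> F


Decoded message: ABEAF


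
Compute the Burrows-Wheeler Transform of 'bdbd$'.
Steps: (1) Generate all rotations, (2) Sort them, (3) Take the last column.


Rotations (sorted):
  0: $bdbd -> last char: d
  1: bd$bd -> last char: d
  2: bdbd$ -> last char: $
  3: d$bdb -> last char: b
  4: dbd$b -> last char: b


BWT = dd$bb


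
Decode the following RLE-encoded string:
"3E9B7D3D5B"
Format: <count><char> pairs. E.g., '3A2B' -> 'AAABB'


Expanding each <count><char> pair:
  3E -> 'EEE'
  9B -> 'BBBBBBBBB'
  7D -> 'DDDDDDD'
  3D -> 'DDD'
  5B -> 'BBBBB'

Decoded = EEEBBBBBBBBBDDDDDDDDDDBBBBB


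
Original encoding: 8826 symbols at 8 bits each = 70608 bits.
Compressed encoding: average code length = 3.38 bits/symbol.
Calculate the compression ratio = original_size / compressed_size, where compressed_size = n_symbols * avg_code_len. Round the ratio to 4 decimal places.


original_size = n_symbols * orig_bits = 8826 * 8 = 70608 bits
compressed_size = n_symbols * avg_code_len = 8826 * 3.38 = 29831.88 bits
ratio = original_size / compressed_size = 70608 / 29831.88 = 2.3669

Compression ratio = 2.3669


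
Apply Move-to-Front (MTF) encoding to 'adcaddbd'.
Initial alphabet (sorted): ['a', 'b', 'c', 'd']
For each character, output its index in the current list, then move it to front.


MTF encoding:
'a': index 0 in ['a', 'b', 'c', 'd'] -> ['a', 'b', 'c', 'd']
'd': index 3 in ['a', 'b', 'c', 'd'] -> ['d', 'a', 'b', 'c']
'c': index 3 in ['d', 'a', 'b', 'c'] -> ['c', 'd', 'a', 'b']
'a': index 2 in ['c', 'd', 'a', 'b'] -> ['a', 'c', 'd', 'b']
'd': index 2 in ['a', 'c', 'd', 'b'] -> ['d', 'a', 'c', 'b']
'd': index 0 in ['d', 'a', 'c', 'b'] -> ['d', 'a', 'c', 'b']
'b': index 3 in ['d', 'a', 'c', 'b'] -> ['b', 'd', 'a', 'c']
'd': index 1 in ['b', 'd', 'a', 'c'] -> ['d', 'b', 'a', 'c']


Output: [0, 3, 3, 2, 2, 0, 3, 1]


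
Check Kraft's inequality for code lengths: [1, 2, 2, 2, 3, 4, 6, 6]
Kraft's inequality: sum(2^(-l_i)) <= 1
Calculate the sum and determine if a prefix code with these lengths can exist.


Sum = 2^(-1) + 2^(-2) + 2^(-2) + 2^(-2) + 2^(-3) + 2^(-4) + 2^(-6) + 2^(-6)
    = 0.5 + 0.25 + 0.25 + 0.25 + 0.125 + 0.0625 + 0.015625 + 0.015625
    = 94/64 = 1.46875
Since 1.46875 > 1, Kraft's inequality is NOT satisfied.
A prefix code with these lengths CANNOT exist.

Kraft sum = 1.46875. Not satisfied.


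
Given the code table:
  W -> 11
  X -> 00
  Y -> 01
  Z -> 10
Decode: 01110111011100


Decoding:
01 -> Y
11 -> W
01 -> Y
11 -> W
01 -> Y
11 -> W
00 -> X


Result: YWYWYWX


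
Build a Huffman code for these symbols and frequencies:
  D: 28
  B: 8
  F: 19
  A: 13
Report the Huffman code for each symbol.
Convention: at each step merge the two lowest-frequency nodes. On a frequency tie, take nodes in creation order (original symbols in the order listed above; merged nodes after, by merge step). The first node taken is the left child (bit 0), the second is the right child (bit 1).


Huffman tree construction:
Step 1: Merge B(8) + A(13) = 21
Step 2: Merge F(19) + (B+A)(21) = 40
Step 3: Merge D(28) + (F+(B+A))(40) = 68
Read each symbol's code off the tree from the root (left child = 0, right child = 1).

Codes:
  D: 0 (length 1)
  B: 110 (length 3)
  F: 10 (length 2)
  A: 111 (length 3)
Average code length: 129/68 = 1.8971 bits/symbol


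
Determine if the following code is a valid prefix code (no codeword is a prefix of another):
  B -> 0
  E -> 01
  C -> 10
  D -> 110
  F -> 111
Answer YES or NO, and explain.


Checking each pair (does one codeword prefix another?):
  B='0' vs E='01': prefix -- VIOLATION

NO -- this is NOT a valid prefix code. B (0) is a prefix of E (01).


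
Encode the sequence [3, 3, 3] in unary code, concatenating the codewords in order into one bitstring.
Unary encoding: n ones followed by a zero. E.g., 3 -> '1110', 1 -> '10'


Encode each number as n ones followed by a terminating 0:
  3 -> 1110 (4 bits)
  3 -> 1110 (4 bits)
  3 -> 1110 (4 bits)
Total length = 4 + 4 + 4 = 12 bits.

Unary([3, 3, 3]) = 111011101110 (12 bits)


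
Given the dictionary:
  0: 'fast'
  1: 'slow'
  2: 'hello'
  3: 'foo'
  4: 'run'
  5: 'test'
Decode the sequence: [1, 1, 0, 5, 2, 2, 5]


Look up each index in the dictionary:
  1 -> 'slow'
  1 -> 'slow'
  0 -> 'fast'
  5 -> 'test'
  2 -> 'hello'
  2 -> 'hello'
  5 -> 'test'

Decoded: "slow slow fast test hello hello test"


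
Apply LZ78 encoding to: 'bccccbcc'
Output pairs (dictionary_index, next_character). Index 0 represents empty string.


LZ78 encoding steps:
Dictionary: {0: ''}
Step 1: w='' (idx 0), next='b' -> output (0, 'b'), add 'b' as idx 1
Step 2: w='' (idx 0), next='c' -> output (0, 'c'), add 'c' as idx 2
Step 3: w='c' (idx 2), next='c' -> output (2, 'c'), add 'cc' as idx 3
Step 4: w='c' (idx 2), next='b' -> output (2, 'b'), add 'cb' as idx 4
Step 5: w='cc' (idx 3), end of input -> output (3, '')


Encoded: [(0, 'b'), (0, 'c'), (2, 'c'), (2, 'b'), (3, '')]


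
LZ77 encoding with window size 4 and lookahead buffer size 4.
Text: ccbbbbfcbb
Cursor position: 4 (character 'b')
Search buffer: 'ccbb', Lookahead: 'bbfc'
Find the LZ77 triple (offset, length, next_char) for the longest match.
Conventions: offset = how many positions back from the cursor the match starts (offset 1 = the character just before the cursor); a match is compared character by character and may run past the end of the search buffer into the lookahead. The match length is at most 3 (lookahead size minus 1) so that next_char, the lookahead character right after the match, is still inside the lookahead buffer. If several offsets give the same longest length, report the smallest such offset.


Try each offset into the search buffer:
  offset=1 (pos 3, char 'b'): match length 2
  offset=2 (pos 2, char 'b'): match length 2
  offset=3 (pos 1, char 'c'): match length 0
  offset=4 (pos 0, char 'c'): match length 0
Longest match has length 2, found at offsets 1, 2; take the smallest, offset 1.
next_char = character at position 4 + 2 = 6 -> 'f'

Best match: offset=1, length=2 (matching 'bb' starting at position 3)
LZ77 triple: (1, 2, 'f')


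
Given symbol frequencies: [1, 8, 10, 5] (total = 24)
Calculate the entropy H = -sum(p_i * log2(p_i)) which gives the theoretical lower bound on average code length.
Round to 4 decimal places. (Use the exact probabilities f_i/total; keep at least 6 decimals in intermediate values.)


Per-symbol terms -p_i * log2(p_i) with p_i = f_i/24:
  p = 1/24 = 0.041667: log2(p) = -4.584963, -p*log2(p) = 0.191040
  p = 8/24 = 0.333333: log2(p) = -1.584963, -p*log2(p) = 0.528321
  p = 10/24 = 0.416667: log2(p) = -1.263034, -p*log2(p) = 0.526264
  p = 5/24 = 0.208333: log2(p) = -2.263034, -p*log2(p) = 0.471466
H = 0.191040 + 0.528321 + 0.526264 + 0.471466 = 1.717091

H = 1.7171 bits/symbol


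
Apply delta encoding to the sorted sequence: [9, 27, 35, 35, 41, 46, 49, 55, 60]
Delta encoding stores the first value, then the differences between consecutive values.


First value: 9
Deltas:
  27 - 9 = 18
  35 - 27 = 8
  35 - 35 = 0
  41 - 35 = 6
  46 - 41 = 5
  49 - 46 = 3
  55 - 49 = 6
  60 - 55 = 5


Delta encoded: [9, 18, 8, 0, 6, 5, 3, 6, 5]


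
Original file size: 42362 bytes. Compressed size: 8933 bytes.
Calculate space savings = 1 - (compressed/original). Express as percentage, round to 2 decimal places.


ratio = compressed/original = 8933/42362 = 0.210873
savings = 1 - ratio = 1 - 0.210873 = 0.789127
as a percentage: 0.789127 * 100 = 78.91%

Space savings = 1 - 8933/42362 = 78.91%


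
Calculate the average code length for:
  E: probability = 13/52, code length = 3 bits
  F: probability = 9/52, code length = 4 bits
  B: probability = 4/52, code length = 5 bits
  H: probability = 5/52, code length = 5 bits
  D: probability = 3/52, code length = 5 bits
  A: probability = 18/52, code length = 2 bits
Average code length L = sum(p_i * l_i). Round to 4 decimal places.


Weighted contributions p_i * l_i:
  E: (13/52) * 3 = 39/52
  F: (9/52) * 4 = 36/52
  B: (4/52) * 5 = 20/52
  H: (5/52) * 5 = 25/52
  D: (3/52) * 5 = 15/52
  A: (18/52) * 2 = 36/52
Sum = (39 + 36 + 20 + 25 + 15 + 36)/52 = 171/52

L = 171/52 = 3.2885 bits/symbol
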